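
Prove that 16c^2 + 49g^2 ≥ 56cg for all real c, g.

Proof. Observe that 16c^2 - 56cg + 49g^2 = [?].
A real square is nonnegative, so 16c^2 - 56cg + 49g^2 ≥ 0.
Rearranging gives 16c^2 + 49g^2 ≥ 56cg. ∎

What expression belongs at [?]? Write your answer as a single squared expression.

The leading and trailing coefficients are 4^2 and 7^2, and 56 = 2·4·7, so the trinomial is (4c - 7g)^2.
Hence 16c^2 - 56cg + 49g^2 ≥ 0.

(4c - 7g)^2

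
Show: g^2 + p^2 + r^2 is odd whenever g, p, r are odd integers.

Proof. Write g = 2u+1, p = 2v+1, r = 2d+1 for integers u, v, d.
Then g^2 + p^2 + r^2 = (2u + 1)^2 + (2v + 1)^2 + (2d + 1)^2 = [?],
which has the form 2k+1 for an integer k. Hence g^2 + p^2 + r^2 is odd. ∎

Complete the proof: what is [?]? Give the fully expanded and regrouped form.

2(2d^2 + 2d + 2u^2 + 2u + 2v^2 + 2v + 1) + 1

Expanding: (2u + 1)^2 + (2v + 1)^2 + (2d + 1)^2 = 4d^2 + 4d + 4u^2 + 4u + 4v^2 + 4v + 3.
Every term except the constant is even, so this is 2(2d^2 + 2d + 2u^2 + 2u + 2v^2 + 2v + 1) + 1,
and 2d^2 + 2d + 2u^2 + 2u + 2v^2 + 2v + 1 ∈ ℤ gives the required form.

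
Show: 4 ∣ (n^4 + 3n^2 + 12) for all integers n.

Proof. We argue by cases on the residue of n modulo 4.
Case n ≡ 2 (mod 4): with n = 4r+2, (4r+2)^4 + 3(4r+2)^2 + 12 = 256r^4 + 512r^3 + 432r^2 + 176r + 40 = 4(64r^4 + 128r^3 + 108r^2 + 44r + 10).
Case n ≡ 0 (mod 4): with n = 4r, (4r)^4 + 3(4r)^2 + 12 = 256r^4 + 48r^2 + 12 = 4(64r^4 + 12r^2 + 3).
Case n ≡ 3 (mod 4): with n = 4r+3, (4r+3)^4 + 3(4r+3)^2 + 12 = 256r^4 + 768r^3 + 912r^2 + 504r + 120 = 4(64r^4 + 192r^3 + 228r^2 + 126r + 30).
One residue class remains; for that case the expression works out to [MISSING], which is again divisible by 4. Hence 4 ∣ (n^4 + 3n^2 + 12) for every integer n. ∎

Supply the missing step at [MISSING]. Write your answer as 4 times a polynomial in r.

Only n ≡ 1 (mod 4) is unaccounted for. Put n = 4r+1:
(4r+1)^4 + 3(4r+1)^2 + 12 expands to 256r^4 + 256r^3 + 144r^2 + 40r + 16,
and factoring out 4 leaves 4(64r^4 + 64r^3 + 36r^2 + 10r + 4).

4(64r^4 + 64r^3 + 36r^2 + 10r + 4)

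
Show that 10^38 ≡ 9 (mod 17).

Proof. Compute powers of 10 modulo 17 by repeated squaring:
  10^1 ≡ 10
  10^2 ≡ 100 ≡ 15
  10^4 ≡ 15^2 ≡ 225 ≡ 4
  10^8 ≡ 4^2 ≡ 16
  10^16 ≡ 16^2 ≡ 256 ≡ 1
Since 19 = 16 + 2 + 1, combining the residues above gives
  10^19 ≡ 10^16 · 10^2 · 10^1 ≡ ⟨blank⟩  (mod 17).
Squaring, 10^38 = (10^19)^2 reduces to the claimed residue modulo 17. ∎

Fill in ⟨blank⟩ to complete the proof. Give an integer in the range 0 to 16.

Multiply the listed residues: 1 · 15 · 10 = 15 → 150.
Reducing modulo 17: 150 = 8·17 + 14, so 10^19 ≡ 14.

14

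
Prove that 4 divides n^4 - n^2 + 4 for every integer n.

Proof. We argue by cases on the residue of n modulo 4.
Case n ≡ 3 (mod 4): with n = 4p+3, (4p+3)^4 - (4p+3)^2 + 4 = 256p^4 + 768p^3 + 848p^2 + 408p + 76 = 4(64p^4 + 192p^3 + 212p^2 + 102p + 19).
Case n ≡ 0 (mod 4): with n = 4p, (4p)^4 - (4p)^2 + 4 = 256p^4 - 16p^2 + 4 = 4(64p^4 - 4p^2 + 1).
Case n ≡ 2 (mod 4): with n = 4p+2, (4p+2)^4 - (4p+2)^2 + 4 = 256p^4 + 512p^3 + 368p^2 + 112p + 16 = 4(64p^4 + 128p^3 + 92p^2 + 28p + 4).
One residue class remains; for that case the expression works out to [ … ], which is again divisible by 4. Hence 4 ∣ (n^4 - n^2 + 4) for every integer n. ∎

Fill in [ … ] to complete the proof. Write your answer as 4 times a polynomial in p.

4(64p^4 + 64p^3 + 20p^2 + 2p + 1)

Only n ≡ 1 (mod 4) is unaccounted for. Put n = 4p+1:
(4p+1)^4 - (4p+1)^2 + 4 expands to 256p^4 + 256p^3 + 80p^2 + 8p + 4,
and factoring out 4 leaves 4(64p^4 + 64p^3 + 20p^2 + 2p + 1).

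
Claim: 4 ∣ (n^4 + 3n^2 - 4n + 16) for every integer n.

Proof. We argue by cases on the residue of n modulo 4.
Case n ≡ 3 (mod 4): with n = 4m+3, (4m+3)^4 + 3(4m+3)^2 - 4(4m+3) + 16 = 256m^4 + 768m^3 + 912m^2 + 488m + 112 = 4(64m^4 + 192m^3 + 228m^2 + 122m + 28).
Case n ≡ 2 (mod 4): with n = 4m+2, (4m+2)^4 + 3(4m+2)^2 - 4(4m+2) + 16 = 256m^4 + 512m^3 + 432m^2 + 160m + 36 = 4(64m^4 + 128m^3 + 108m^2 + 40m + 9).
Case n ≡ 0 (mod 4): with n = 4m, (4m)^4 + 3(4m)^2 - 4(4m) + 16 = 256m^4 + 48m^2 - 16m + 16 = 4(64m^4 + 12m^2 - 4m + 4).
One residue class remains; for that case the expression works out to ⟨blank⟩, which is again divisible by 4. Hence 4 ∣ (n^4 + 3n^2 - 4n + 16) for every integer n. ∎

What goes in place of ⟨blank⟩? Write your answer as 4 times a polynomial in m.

Only n ≡ 1 (mod 4) is unaccounted for. Put n = 4m+1:
(4m+1)^4 + 3(4m+1)^2 - 4(4m+1) + 16 expands to 256m^4 + 256m^3 + 144m^2 + 24m + 16,
and factoring out 4 leaves 4(64m^4 + 64m^3 + 36m^2 + 6m + 4).

4(64m^4 + 64m^3 + 36m^2 + 6m + 4)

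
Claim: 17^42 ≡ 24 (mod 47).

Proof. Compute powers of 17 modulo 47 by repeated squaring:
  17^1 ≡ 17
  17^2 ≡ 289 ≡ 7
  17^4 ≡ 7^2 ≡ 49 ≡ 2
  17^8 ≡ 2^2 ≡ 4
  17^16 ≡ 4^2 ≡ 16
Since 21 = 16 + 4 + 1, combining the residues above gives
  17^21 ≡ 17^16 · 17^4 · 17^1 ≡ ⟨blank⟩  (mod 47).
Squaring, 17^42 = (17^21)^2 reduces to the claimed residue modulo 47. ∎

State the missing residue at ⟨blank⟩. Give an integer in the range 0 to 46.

27

Multiply the listed residues: 16 · 2 · 17 = 32 → 544.
Reducing modulo 47: 544 = 11·47 + 27, so 17^21 ≡ 27.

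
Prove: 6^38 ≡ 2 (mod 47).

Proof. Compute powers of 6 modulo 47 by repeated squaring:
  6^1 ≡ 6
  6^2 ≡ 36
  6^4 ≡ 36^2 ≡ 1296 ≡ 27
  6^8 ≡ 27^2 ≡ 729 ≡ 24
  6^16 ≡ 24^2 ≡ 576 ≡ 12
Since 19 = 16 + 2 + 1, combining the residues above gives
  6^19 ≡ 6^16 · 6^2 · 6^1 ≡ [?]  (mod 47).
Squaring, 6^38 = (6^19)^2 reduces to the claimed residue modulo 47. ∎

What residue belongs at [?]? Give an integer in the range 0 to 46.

Multiply the listed residues: 12 · 36 · 6 = 432 → 2592.
Reducing modulo 47: 2592 = 55·47 + 7, so 6^19 ≡ 7.

7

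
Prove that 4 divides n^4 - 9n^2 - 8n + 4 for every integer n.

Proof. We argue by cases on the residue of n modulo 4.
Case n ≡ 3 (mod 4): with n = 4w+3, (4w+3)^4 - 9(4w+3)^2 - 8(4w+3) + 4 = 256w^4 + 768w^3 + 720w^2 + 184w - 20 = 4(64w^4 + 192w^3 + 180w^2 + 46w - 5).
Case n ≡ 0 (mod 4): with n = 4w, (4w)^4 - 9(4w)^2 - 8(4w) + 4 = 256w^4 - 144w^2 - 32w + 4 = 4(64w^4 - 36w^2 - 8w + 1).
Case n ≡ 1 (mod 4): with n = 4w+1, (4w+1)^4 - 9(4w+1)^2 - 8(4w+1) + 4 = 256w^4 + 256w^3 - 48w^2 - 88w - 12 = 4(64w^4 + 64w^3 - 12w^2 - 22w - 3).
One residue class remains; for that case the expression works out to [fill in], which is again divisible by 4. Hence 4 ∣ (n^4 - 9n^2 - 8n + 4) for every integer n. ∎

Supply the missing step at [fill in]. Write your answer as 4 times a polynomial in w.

Only n ≡ 2 (mod 4) is unaccounted for. Put n = 4w+2:
(4w+2)^4 - 9(4w+2)^2 - 8(4w+2) + 4 expands to 256w^4 + 512w^3 + 240w^2 - 48w - 32,
and factoring out 4 leaves 4(64w^4 + 128w^3 + 60w^2 - 12w - 8).

4(64w^4 + 128w^3 + 60w^2 - 12w - 8)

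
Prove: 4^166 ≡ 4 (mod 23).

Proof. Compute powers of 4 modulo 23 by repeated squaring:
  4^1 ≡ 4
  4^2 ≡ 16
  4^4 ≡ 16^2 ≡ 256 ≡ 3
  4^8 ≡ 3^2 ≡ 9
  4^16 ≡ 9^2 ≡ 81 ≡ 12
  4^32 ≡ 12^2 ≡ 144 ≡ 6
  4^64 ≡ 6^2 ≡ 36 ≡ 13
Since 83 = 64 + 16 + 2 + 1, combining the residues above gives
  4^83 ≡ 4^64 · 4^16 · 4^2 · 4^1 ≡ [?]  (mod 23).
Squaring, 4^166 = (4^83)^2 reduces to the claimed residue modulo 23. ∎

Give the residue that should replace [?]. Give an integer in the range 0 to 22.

2

Multiply the listed residues: 13 · 12 · 16 · 4 = 156 → 2496 → 9984.
Reducing modulo 23: 9984 = 434·23 + 2, so 4^83 ≡ 2.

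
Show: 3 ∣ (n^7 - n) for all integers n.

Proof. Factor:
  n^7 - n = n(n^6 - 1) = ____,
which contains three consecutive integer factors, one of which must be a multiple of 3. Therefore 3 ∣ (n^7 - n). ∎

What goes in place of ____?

n^6 - 1 = (n^2 - 1)(n^4 + n^2 + 1), and n^2 - 1 = (n-1)(n+1).
So n(n^6 - 1) = (n - 1)n(n + 1)(n^4 + n^2 + 1).

(n - 1)n(n + 1)(n^4 + n^2 + 1)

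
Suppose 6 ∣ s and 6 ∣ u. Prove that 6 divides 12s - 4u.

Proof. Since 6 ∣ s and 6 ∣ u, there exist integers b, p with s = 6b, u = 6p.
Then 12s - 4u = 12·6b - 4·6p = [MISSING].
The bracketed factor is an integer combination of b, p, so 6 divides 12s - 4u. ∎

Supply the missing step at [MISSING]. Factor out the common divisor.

6(12b - 4p)

Each term has a factor of 6: 12·6b - 4·6p = 6·(12b - 4p).
Since 12b - 4p is an integer, 6 ∣ (12s - 4u).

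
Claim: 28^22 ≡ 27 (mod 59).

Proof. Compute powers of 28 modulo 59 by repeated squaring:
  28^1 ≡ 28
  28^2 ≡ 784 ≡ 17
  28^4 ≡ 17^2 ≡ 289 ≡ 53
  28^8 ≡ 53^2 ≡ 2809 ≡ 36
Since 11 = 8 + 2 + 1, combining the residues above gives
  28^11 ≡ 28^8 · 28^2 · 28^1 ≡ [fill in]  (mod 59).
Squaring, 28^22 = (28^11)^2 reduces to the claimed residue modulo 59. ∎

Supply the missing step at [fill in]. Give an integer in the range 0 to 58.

Multiply the listed residues: 36 · 17 · 28 = 612 → 17136.
Reducing modulo 59: 17136 = 290·59 + 26, so 28^11 ≡ 26.

26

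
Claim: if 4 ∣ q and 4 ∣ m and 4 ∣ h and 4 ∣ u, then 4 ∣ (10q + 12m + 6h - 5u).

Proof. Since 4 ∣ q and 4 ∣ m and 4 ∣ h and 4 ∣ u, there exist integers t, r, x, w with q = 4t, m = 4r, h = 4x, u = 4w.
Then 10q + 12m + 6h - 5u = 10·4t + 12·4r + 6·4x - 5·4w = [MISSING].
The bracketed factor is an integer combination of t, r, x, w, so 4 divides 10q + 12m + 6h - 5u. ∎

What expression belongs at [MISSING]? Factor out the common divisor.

4(12r + 10t - 5w + 6x)

Pull the common 4 out of every term: 10·4t + 12·4r + 6·4x - 5·4w = 4(12r + 10t - 5w + 6x).
12r + 10t - 5w + 6x is an integer, which exhibits the divisibility.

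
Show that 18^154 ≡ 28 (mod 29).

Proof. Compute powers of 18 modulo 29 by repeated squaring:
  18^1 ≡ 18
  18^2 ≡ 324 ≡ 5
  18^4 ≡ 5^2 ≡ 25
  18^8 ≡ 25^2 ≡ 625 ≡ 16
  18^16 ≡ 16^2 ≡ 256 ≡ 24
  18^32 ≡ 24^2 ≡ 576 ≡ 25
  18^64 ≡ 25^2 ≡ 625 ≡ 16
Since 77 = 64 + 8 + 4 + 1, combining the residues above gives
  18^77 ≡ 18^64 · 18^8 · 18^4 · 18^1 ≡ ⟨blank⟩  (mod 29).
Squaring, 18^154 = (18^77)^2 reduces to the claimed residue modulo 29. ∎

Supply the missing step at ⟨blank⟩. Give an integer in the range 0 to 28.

Multiply the listed residues: 16 · 16 · 25 · 18 = 256 → 6400 → 115200.
Reducing modulo 29: 115200 = 3972·29 + 12, so 18^77 ≡ 12.

12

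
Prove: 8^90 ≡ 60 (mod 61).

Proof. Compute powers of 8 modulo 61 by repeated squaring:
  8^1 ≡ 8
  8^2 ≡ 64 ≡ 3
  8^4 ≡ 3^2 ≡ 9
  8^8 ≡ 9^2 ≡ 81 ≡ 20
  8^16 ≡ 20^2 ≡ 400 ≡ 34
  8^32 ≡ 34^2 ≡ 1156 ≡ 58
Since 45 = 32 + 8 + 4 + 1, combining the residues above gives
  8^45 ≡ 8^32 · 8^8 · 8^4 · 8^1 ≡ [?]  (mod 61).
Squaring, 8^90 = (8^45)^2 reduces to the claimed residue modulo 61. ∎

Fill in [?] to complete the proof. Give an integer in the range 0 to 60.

Multiply the listed residues: 58 · 20 · 9 · 8 = 1160 → 10440 → 83520.
Reducing modulo 61: 83520 = 1369·61 + 11, so 8^45 ≡ 11.

11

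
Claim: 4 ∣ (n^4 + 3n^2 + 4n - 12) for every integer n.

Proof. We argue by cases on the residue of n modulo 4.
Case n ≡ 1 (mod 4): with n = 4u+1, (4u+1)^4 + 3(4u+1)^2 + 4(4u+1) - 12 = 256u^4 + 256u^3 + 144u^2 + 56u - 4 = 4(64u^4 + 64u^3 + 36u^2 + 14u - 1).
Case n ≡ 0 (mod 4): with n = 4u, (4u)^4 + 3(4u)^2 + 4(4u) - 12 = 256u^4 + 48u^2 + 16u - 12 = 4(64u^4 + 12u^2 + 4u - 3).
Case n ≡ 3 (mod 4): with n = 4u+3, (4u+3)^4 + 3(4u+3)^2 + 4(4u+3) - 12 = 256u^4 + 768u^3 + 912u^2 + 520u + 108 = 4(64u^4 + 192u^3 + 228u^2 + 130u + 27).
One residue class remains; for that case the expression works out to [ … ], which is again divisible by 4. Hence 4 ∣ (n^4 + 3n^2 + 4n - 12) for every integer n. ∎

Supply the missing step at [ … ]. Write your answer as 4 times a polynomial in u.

The residues treated are {1, 0, 3}, so the missing case is n ≡ 2 (mod 4); write n = 4u+2.
Then (4u+2)^4 + 3(4u+2)^2 + 4(4u+2) - 12 = 256u^4 + 512u^3 + 432u^2 + 192u + 24 = 4(64u^4 + 128u^3 + 108u^2 + 48u + 6).

4(64u^4 + 128u^3 + 108u^2 + 48u + 6)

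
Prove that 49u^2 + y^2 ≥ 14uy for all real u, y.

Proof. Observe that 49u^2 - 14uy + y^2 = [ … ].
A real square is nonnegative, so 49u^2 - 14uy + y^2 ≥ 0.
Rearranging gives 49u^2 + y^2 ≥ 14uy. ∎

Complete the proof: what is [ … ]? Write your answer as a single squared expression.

The leading and trailing coefficients are 7^2 and 1^2, and 14 = 2·7·1, so the trinomial is (7u - y)^2.
Hence 49u^2 - 14uy + y^2 ≥ 0.

(7u - y)^2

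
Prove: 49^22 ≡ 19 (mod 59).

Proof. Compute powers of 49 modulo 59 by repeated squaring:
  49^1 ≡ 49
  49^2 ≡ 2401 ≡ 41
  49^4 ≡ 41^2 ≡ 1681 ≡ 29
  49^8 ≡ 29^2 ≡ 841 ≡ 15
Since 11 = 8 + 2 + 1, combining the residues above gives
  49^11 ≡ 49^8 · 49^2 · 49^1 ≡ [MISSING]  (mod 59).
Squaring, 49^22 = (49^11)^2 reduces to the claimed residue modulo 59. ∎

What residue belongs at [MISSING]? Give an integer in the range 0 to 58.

45

49^8 · 49^2 · 49^1 ≡ 15 · 41 · 49 = 30135.
30135 mod 59 = 45, so 49^11 ≡ 45 (mod 59).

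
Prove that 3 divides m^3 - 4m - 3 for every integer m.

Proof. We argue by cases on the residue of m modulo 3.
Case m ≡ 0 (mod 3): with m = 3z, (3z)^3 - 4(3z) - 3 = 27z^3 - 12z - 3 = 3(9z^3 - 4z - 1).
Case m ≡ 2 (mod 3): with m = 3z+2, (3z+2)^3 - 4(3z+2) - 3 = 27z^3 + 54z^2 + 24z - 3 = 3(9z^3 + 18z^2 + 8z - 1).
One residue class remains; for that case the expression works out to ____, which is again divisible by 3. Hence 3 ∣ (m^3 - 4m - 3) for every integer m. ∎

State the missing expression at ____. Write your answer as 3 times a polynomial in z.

3(9z^3 + 9z^2 - z - 2)

The residues treated are {0, 2}, so the missing case is m ≡ 1 (mod 3); write m = 3z+1.
Then (3z+1)^3 - 4(3z+1) - 3 = 27z^3 + 27z^2 - 3z - 6 = 3(9z^3 + 9z^2 - z - 2).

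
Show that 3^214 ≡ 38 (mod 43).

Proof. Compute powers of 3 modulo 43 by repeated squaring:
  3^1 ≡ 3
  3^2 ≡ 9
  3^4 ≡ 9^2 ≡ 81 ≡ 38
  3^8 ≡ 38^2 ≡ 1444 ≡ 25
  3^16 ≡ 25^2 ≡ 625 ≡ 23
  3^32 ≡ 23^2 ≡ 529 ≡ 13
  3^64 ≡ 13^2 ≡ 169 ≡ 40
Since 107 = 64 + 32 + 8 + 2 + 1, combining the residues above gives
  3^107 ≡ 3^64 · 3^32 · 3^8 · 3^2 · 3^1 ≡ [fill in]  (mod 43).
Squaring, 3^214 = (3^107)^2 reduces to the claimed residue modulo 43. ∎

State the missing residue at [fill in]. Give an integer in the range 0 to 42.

34

Multiply the listed residues: 40 · 13 · 25 · 9 · 3 = 520 → 13000 → 117000 → 351000.
Reducing modulo 43: 351000 = 8162·43 + 34, so 3^107 ≡ 34.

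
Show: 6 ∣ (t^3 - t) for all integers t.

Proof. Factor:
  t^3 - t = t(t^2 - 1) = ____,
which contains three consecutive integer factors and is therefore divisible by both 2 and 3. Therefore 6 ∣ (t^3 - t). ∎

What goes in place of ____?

t(t^2 - 1) = t(t - 1)(t + 1) = (t - 1)t(t + 1).
These three factors are consecutive integers, so their product is divisible by 6.

(t - 1)t(t + 1)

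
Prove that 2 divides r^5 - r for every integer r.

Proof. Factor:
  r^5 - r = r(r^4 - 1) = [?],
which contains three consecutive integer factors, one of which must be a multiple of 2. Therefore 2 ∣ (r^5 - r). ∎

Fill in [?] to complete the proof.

(r - 1)r(r + 1)(r^2 + 1)

r^4 - 1 = (r^2 - 1)(r^2 + 1), and r^2 - 1 = (r-1)(r+1).
So r(r^4 - 1) = (r - 1)r(r + 1)(r^2 + 1).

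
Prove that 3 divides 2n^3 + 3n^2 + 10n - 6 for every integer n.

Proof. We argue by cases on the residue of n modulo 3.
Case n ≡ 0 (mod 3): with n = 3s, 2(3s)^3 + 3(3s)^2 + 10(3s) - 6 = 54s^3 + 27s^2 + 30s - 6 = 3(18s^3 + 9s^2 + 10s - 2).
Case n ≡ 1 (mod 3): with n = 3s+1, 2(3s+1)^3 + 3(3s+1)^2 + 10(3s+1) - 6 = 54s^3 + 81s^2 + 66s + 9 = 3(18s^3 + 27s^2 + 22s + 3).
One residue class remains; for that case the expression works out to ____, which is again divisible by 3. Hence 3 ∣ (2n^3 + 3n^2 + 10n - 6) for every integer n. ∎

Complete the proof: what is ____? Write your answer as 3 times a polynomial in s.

3(18s^3 + 45s^2 + 46s + 14)

The residues treated are {0, 1}, so the missing case is n ≡ 2 (mod 3); write n = 3s+2.
Then 2(3s+2)^3 + 3(3s+2)^2 + 10(3s+2) - 6 = 54s^3 + 135s^2 + 138s + 42 = 3(18s^3 + 45s^2 + 46s + 14).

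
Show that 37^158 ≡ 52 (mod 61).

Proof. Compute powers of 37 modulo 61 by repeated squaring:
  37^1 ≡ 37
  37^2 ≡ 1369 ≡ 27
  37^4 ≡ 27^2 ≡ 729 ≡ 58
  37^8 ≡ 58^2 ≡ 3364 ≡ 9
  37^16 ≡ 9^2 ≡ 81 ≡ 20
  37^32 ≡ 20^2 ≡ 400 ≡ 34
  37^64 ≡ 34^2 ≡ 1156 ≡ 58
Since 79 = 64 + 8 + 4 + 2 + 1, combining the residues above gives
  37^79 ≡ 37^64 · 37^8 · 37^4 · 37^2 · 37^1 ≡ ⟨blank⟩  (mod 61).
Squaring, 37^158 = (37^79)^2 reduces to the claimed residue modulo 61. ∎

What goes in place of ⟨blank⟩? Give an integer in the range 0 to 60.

33

Multiply the listed residues: 58 · 9 · 58 · 27 · 37 = 522 → 30276 → 817452 → 30245724.
Reducing modulo 61: 30245724 = 495831·61 + 33, so 37^79 ≡ 33.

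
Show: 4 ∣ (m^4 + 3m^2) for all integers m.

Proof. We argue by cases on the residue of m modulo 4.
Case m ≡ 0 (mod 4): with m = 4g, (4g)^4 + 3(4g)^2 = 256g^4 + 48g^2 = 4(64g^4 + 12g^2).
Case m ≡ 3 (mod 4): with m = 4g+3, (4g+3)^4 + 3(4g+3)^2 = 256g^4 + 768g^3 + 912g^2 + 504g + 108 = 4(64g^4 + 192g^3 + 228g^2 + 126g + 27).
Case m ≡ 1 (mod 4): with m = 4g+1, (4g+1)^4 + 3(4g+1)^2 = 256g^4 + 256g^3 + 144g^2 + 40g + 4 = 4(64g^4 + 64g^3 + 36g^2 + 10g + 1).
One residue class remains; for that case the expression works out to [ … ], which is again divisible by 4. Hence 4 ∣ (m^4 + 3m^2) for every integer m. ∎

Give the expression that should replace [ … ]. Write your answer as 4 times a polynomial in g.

4(64g^4 + 128g^3 + 108g^2 + 44g + 7)

The residues treated are {0, 3, 1}, so the missing case is m ≡ 2 (mod 4); write m = 4g+2.
Then (4g+2)^4 + 3(4g+2)^2 = 256g^4 + 512g^3 + 432g^2 + 176g + 28 = 4(64g^4 + 128g^3 + 108g^2 + 44g + 7).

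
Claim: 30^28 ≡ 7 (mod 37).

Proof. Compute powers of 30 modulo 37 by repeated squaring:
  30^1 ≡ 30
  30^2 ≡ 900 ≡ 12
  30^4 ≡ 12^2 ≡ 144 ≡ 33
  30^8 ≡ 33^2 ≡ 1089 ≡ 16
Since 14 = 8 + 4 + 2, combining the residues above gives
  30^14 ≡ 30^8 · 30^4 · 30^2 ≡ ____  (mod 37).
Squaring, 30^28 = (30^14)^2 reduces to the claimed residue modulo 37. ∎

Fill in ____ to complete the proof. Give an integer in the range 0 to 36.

9

30^8 · 30^4 · 30^2 ≡ 16 · 33 · 12 = 6336.
6336 mod 37 = 9, so 30^14 ≡ 9 (mod 37).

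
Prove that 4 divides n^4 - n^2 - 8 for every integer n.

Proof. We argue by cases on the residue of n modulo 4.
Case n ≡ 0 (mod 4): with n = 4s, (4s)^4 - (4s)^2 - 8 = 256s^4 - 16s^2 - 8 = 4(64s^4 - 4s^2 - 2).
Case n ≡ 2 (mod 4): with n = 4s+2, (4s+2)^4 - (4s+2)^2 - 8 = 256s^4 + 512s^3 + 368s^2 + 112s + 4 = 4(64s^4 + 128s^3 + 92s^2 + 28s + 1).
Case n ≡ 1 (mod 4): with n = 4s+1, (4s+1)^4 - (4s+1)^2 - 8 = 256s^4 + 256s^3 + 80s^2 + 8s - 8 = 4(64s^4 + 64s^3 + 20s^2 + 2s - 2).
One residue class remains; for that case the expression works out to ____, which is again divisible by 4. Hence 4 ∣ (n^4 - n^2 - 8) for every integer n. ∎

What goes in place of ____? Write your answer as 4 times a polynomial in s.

4(64s^4 + 192s^3 + 212s^2 + 102s + 16)

The residues treated are {0, 2, 1}, so the missing case is n ≡ 3 (mod 4); write n = 4s+3.
Then (4s+3)^4 - (4s+3)^2 - 8 = 256s^4 + 768s^3 + 848s^2 + 408s + 64 = 4(64s^4 + 192s^3 + 212s^2 + 102s + 16).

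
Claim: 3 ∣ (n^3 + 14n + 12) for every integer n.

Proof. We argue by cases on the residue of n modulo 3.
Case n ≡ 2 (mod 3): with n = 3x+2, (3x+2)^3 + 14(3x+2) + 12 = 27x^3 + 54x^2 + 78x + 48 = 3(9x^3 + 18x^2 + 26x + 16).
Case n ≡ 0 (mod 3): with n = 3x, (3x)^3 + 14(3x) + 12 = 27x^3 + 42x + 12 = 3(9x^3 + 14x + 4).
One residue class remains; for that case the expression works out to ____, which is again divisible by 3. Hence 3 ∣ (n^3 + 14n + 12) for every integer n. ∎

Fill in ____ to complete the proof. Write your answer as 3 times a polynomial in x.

3(9x^3 + 9x^2 + 17x + 9)

Only n ≡ 1 (mod 3) is unaccounted for. Put n = 3x+1:
(3x+1)^3 + 14(3x+1) + 12 expands to 27x^3 + 27x^2 + 51x + 27,
and factoring out 3 leaves 3(9x^3 + 9x^2 + 17x + 9).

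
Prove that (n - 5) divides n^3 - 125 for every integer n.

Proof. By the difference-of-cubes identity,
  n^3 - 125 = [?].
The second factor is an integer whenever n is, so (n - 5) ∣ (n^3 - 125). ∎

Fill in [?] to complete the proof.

a^3 - b^3 = (a - b)(a^2 + ab + b^2). With a = n, b = 5:
n^3 - 125 = (n - 5)(n^2 + 5n + 25).

(n - 5)(n^2 + 5n + 25)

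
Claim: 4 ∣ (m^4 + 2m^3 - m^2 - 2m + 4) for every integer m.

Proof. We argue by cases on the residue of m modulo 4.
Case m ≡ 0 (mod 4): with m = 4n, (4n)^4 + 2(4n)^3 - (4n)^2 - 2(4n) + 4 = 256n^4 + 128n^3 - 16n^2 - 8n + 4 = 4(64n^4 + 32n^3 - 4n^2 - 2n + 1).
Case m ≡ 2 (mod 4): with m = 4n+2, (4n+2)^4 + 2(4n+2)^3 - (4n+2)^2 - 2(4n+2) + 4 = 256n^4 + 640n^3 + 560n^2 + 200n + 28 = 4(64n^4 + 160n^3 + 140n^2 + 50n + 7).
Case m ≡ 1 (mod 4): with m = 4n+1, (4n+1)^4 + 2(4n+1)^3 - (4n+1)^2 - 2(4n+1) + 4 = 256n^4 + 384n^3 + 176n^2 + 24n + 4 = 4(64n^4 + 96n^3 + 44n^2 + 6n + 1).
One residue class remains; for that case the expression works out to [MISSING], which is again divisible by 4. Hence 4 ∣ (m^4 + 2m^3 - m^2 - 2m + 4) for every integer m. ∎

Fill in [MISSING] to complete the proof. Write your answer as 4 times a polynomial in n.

4(64n^4 + 224n^3 + 284n^2 + 154n + 31)

Only m ≡ 3 (mod 4) is unaccounted for. Put m = 4n+3:
(4n+3)^4 + 2(4n+3)^3 - (4n+3)^2 - 2(4n+3) + 4 expands to 256n^4 + 896n^3 + 1136n^2 + 616n + 124,
and factoring out 4 leaves 4(64n^4 + 224n^3 + 284n^2 + 154n + 31).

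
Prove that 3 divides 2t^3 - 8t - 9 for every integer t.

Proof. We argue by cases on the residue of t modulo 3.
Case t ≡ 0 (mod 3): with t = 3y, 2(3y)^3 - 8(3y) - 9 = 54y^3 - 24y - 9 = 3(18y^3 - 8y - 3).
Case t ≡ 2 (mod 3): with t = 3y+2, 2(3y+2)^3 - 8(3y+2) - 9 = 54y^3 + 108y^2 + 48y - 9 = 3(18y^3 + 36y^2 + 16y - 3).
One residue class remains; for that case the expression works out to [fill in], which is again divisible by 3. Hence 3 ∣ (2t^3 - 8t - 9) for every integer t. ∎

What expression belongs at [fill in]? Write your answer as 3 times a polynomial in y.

3(18y^3 + 18y^2 - 2y - 5)

Only t ≡ 1 (mod 3) is unaccounted for. Put t = 3y+1:
2(3y+1)^3 - 8(3y+1) - 9 expands to 54y^3 + 54y^2 - 6y - 15,
and factoring out 3 leaves 3(18y^3 + 18y^2 - 2y - 5).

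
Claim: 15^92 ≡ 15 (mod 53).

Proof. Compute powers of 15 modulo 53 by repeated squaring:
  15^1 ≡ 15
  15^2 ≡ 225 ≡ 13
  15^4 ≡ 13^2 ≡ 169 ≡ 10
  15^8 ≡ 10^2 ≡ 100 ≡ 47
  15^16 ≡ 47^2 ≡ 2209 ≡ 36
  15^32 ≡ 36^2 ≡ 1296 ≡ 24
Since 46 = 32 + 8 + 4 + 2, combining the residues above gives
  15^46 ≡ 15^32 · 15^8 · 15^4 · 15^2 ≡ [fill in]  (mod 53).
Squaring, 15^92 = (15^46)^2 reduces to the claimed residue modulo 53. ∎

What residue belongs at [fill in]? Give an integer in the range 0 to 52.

15^32 · 15^8 · 15^4 · 15^2 ≡ 24 · 47 · 10 · 13 = 146640.
146640 mod 53 = 42, so 15^46 ≡ 42 (mod 53).

42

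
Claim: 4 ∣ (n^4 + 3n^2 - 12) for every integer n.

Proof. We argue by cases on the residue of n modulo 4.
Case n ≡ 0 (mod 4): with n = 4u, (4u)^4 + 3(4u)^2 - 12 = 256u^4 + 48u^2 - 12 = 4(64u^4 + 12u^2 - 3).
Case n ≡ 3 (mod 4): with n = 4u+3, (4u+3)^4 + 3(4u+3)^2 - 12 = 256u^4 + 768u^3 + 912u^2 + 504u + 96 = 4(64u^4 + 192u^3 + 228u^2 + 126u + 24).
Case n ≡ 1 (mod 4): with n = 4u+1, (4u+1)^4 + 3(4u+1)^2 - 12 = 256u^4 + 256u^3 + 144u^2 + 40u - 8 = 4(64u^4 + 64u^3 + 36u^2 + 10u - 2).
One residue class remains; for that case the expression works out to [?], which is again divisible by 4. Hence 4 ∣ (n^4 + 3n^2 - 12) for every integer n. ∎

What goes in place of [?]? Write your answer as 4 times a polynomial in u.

Only n ≡ 2 (mod 4) is unaccounted for. Put n = 4u+2:
(4u+2)^4 + 3(4u+2)^2 - 12 expands to 256u^4 + 512u^3 + 432u^2 + 176u + 16,
and factoring out 4 leaves 4(64u^4 + 128u^3 + 108u^2 + 44u + 4).

4(64u^4 + 128u^3 + 108u^2 + 44u + 4)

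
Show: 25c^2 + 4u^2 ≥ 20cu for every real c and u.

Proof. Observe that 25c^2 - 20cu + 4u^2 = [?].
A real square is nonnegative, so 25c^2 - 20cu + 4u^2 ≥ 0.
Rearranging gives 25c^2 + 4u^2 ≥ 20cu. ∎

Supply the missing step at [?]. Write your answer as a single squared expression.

25c^2 - 20cu + 4u^2 is a perfect-square trinomial: the outer terms are (5c)^2 and (2u)^2, and the cross term is -2·5c·2u.
So 25c^2 - 20cu + 4u^2 = (5c - 2u)^2 ≥ 0.

(5c - 2u)^2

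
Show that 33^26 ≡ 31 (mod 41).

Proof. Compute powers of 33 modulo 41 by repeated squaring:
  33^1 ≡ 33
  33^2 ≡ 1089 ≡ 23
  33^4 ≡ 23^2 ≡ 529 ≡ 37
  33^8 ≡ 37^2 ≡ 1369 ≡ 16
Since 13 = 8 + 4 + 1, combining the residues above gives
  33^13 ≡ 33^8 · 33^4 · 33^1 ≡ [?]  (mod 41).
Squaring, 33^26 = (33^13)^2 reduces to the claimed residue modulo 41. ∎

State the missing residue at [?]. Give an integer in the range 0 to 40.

20

Multiply the listed residues: 16 · 37 · 33 = 592 → 19536.
Reducing modulo 41: 19536 = 476·41 + 20, so 33^13 ≡ 20.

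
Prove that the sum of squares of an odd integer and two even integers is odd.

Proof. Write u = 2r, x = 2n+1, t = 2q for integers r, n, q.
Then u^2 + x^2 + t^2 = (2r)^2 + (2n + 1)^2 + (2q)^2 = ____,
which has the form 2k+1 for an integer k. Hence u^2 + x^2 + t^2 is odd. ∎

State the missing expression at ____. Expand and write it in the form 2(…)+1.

(2r)^2 + (2n + 1)^2 + (2q)^2 = 4n^2 + 4n + 4q^2 + 4r^2 + 1
= 2(2n^2 + 2n + 2q^2 + 2r^2) + 1.
Since 2n^2 + 2n + 2q^2 + 2r^2 is an integer, the sum of squares is of the form 2k+1 for an integer k.

2(2n^2 + 2n + 2q^2 + 2r^2) + 1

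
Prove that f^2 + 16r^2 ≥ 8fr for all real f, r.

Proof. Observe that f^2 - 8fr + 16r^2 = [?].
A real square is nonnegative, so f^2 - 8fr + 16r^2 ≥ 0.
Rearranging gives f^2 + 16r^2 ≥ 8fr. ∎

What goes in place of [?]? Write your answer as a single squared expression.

(f - 4r)^2

The leading and trailing coefficients are 1^2 and 4^2, and 8 = 2·1·4, so the trinomial is (f - 4r)^2.
Hence f^2 - 8fr + 16r^2 ≥ 0.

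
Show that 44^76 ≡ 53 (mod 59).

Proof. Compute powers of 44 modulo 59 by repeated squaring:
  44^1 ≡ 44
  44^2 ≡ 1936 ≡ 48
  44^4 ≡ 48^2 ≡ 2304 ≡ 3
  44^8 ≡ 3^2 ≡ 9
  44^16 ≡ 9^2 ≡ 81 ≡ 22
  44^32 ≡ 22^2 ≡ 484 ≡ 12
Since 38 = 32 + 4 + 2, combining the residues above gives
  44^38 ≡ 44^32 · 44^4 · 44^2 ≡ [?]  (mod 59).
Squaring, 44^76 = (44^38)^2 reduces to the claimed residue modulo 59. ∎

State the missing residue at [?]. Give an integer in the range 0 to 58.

44^32 · 44^4 · 44^2 ≡ 12 · 3 · 48 = 1728.
1728 mod 59 = 17, so 44^38 ≡ 17 (mod 59).

17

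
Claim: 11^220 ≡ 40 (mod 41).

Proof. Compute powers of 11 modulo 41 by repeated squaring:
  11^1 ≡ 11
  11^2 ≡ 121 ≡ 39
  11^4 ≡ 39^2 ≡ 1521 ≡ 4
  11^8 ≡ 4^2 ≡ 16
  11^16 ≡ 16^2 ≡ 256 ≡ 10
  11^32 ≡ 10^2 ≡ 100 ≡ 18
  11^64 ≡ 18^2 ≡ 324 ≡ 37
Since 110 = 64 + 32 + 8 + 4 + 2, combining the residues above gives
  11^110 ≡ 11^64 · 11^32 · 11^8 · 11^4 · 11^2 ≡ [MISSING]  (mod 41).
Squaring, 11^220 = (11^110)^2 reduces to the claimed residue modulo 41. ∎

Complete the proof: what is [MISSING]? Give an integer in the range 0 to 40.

32

11^64 · 11^32 · 11^8 · 11^4 · 11^2 ≡ 37 · 18 · 16 · 4 · 39 = 1662336.
1662336 mod 41 = 32, so 11^110 ≡ 32 (mod 41).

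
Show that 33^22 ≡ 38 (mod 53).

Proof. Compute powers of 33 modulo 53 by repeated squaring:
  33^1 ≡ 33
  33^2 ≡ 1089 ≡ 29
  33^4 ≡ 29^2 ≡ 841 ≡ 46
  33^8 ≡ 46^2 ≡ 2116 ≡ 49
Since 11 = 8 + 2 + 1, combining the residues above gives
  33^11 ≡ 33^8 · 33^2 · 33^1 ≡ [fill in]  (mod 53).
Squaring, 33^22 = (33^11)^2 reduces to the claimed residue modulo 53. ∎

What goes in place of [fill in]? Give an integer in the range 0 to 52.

41

Multiply the listed residues: 49 · 29 · 33 = 1421 → 46893.
Reducing modulo 53: 46893 = 884·53 + 41, so 33^11 ≡ 41.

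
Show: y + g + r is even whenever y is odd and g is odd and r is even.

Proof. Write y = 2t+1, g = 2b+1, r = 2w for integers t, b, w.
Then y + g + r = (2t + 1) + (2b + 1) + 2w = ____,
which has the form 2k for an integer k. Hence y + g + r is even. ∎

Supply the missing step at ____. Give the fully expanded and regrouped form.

2(b + t + w + 1)

Expanding: (2t + 1) + (2b + 1) + 2w = 2b + 2t + 2w + 2.
Every term is even; pulling out the factor of 2 gives 2(b + t + w + 1).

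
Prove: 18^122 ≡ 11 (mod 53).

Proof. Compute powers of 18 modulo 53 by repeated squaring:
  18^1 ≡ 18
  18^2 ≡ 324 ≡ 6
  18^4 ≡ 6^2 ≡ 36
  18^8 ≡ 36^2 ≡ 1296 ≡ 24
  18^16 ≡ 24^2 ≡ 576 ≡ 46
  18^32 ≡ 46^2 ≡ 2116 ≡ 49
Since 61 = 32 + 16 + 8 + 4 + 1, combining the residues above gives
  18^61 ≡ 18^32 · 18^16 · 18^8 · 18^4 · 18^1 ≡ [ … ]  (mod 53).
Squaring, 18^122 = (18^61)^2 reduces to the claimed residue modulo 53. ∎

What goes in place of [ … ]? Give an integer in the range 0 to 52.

8

Multiply the listed residues: 49 · 46 · 24 · 36 · 18 = 2254 → 54096 → 1947456 → 35054208.
Reducing modulo 53: 35054208 = 661400·53 + 8, so 18^61 ≡ 8.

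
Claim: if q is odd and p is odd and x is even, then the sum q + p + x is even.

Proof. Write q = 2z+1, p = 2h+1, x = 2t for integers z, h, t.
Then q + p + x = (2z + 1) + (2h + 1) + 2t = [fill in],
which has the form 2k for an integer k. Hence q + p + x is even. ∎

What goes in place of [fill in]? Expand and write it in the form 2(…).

(2z + 1) + (2h + 1) + 2t = 2h + 2t + 2z + 2
= 2(h + t + z + 1).
Since h + t + z + 1 is an integer, the sum is of the form 2k for an integer k.

2(h + t + z + 1)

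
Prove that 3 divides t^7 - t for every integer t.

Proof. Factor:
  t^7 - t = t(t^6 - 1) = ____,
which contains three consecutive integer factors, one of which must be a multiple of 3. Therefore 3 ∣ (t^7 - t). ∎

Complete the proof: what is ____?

t^6 - 1 = (t^2 - 1)(t^4 + t^2 + 1), and t^2 - 1 = (t-1)(t+1).
So t(t^6 - 1) = (t - 1)t(t + 1)(t^4 + t^2 + 1).

(t - 1)t(t + 1)(t^4 + t^2 + 1)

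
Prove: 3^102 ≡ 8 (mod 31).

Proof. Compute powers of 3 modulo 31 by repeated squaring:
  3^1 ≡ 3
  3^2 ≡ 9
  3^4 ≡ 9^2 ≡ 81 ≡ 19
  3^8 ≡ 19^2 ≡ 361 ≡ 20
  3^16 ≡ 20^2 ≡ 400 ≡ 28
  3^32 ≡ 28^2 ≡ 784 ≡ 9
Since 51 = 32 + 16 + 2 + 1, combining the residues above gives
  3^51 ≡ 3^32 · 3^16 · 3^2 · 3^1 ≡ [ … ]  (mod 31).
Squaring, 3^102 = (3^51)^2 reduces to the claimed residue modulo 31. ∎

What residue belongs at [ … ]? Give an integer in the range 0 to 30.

15

Multiply the listed residues: 9 · 28 · 9 · 3 = 252 → 2268 → 6804.
Reducing modulo 31: 6804 = 219·31 + 15, so 3^51 ≡ 15.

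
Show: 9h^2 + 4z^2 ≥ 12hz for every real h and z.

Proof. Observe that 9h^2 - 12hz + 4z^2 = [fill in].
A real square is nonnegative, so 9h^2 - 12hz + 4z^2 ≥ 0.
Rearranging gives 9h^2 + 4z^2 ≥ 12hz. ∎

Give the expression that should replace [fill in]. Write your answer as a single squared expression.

(3h - 2z)^2

9h^2 - 12hz + 4z^2 is a perfect-square trinomial: the outer terms are (3h)^2 and (2z)^2, and the cross term is -2·3h·2z.
So 9h^2 - 12hz + 4z^2 = (3h - 2z)^2 ≥ 0.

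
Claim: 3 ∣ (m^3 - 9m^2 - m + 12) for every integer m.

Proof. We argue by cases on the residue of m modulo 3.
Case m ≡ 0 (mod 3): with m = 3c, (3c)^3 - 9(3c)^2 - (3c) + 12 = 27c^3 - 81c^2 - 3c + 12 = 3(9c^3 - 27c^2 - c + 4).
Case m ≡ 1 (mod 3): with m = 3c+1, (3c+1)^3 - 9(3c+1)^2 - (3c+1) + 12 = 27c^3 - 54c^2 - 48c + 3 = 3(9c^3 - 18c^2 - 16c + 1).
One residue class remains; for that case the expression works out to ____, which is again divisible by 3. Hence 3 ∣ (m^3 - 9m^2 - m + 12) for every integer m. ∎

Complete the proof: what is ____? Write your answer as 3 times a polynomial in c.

3(9c^3 - 9c^2 - 25c - 6)

Only m ≡ 2 (mod 3) is unaccounted for. Put m = 3c+2:
(3c+2)^3 - 9(3c+2)^2 - (3c+2) + 12 expands to 27c^3 - 27c^2 - 75c - 18,
and factoring out 3 leaves 3(9c^3 - 9c^2 - 25c - 6).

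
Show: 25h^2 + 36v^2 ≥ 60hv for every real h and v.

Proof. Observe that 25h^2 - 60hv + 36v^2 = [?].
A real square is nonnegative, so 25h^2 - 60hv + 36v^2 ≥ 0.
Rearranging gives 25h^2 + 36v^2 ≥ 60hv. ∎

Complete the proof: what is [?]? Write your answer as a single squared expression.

(5h - 6v)^2

The leading and trailing coefficients are 5^2 and 6^2, and 60 = 2·5·6, so the trinomial is (5h - 6v)^2.
Hence 25h^2 - 60hv + 36v^2 ≥ 0.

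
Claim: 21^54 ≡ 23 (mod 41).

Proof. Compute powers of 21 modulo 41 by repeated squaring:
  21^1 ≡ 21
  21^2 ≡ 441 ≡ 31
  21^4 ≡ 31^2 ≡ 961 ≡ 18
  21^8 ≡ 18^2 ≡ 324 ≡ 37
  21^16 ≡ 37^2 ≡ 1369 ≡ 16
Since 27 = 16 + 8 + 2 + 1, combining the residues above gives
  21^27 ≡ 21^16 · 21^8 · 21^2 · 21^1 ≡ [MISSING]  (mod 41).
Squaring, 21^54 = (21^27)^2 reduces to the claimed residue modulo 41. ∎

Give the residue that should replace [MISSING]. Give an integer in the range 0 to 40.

21^16 · 21^8 · 21^2 · 21^1 ≡ 16 · 37 · 31 · 21 = 385392.
385392 mod 41 = 33, so 21^27 ≡ 33 (mod 41).

33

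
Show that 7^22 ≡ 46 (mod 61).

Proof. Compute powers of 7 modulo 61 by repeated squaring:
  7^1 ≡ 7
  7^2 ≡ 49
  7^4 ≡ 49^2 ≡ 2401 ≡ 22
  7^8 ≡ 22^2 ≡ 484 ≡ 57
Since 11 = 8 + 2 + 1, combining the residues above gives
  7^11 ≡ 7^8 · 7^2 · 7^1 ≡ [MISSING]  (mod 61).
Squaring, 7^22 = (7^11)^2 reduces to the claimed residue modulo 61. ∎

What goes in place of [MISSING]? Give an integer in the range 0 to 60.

31

Multiply the listed residues: 57 · 49 · 7 = 2793 → 19551.
Reducing modulo 61: 19551 = 320·61 + 31, so 7^11 ≡ 31.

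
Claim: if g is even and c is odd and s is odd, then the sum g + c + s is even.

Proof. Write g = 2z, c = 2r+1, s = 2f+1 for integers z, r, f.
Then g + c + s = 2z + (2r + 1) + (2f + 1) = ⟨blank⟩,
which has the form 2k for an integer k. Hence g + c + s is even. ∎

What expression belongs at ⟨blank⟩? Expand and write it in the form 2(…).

Expanding: 2z + (2r + 1) + (2f + 1) = 2f + 2r + 2z + 2.
Every term is even; pulling out the factor of 2 gives 2(f + r + z + 1).

2(f + r + z + 1)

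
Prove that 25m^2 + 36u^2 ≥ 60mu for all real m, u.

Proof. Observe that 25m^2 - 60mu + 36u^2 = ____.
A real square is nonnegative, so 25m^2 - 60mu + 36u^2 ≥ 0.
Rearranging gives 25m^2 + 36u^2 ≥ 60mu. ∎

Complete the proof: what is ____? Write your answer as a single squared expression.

25m^2 - 60mu + 36u^2 is a perfect-square trinomial: the outer terms are (5m)^2 and (6u)^2, and the cross term is -2·5m·6u.
So 25m^2 - 60mu + 36u^2 = (5m - 6u)^2 ≥ 0.

(5m - 6u)^2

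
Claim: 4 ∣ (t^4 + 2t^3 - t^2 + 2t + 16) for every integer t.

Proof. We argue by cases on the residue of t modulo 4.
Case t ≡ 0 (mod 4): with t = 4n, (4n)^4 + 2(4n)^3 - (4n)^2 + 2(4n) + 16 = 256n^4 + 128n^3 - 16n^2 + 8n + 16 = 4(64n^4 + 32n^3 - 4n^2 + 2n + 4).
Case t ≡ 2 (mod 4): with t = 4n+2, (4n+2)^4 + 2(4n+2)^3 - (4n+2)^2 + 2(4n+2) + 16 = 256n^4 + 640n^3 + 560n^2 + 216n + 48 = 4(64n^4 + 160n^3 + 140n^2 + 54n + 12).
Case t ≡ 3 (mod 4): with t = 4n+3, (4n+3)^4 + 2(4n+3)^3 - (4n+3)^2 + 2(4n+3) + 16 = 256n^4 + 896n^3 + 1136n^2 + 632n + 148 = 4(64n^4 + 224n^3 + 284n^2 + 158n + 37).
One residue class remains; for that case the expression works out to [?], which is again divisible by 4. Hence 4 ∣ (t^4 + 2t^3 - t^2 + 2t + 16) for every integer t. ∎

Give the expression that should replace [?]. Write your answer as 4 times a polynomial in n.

4(64n^4 + 96n^3 + 44n^2 + 10n + 5)

Only t ≡ 1 (mod 4) is unaccounted for. Put t = 4n+1:
(4n+1)^4 + 2(4n+1)^3 - (4n+1)^2 + 2(4n+1) + 16 expands to 256n^4 + 384n^3 + 176n^2 + 40n + 20,
and factoring out 4 leaves 4(64n^4 + 96n^3 + 44n^2 + 10n + 5).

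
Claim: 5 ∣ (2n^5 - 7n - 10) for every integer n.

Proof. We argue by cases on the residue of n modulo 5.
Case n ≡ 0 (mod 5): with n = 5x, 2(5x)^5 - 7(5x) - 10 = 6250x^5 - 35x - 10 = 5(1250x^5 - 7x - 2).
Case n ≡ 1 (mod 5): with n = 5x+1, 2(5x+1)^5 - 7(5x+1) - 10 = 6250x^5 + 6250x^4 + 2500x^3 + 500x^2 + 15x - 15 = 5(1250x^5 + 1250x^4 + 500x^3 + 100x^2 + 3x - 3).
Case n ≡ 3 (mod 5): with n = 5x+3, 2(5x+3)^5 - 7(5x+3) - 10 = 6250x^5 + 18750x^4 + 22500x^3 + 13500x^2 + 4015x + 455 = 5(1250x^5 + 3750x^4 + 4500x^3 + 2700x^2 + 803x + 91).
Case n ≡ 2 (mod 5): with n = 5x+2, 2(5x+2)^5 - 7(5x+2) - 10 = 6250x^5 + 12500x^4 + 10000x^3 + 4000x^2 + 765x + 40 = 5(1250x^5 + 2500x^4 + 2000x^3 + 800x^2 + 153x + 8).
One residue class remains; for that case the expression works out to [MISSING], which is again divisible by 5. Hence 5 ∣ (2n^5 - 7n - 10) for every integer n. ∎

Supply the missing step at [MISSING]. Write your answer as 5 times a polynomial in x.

The residues treated are {0, 1, 3, 2}, so the missing case is n ≡ 4 (mod 5); write n = 5x+4.
Then 2(5x+4)^5 - 7(5x+4) - 10 = 6250x^5 + 25000x^4 + 40000x^3 + 32000x^2 + 12765x + 2010 = 5(1250x^5 + 5000x^4 + 8000x^3 + 6400x^2 + 2553x + 402).

5(1250x^5 + 5000x^4 + 8000x^3 + 6400x^2 + 2553x + 402)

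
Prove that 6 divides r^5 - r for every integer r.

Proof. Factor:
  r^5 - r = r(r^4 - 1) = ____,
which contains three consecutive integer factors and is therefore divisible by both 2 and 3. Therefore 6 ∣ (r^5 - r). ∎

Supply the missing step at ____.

r^4 - 1 = (r^2 - 1)(r^2 + 1), and r^2 - 1 = (r-1)(r+1).
So r(r^4 - 1) = (r - 1)r(r + 1)(r^2 + 1).

(r - 1)r(r + 1)(r^2 + 1)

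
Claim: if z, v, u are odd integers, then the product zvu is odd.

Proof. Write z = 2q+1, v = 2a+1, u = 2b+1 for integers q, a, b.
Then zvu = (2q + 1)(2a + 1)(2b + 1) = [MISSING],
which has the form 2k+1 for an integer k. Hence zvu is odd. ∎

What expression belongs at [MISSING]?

(2q + 1)(2a + 1)(2b + 1) = 8abq + 4ab + 4aq + 2a + 4bq + 2b + 2q + 1
= 2(4abq + 2ab + 2aq + a + 2bq + b + q) + 1.
Since 4abq + 2ab + 2aq + a + 2bq + b + q is an integer, the product is of the form 2k+1 for an integer k.

2(4abq + 2ab + 2aq + a + 2bq + b + q) + 1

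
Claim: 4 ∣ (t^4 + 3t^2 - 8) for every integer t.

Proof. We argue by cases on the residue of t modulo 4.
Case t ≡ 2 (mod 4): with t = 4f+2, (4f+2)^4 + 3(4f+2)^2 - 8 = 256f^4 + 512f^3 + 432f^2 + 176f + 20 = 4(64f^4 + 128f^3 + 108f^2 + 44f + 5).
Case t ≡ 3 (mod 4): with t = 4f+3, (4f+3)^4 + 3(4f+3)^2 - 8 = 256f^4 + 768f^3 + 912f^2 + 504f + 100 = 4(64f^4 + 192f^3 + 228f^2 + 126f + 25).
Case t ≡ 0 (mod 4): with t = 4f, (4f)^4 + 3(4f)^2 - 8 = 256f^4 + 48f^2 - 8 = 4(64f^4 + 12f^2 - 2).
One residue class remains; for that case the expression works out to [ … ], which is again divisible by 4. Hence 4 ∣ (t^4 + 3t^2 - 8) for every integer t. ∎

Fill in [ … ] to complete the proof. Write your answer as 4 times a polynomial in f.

Only t ≡ 1 (mod 4) is unaccounted for. Put t = 4f+1:
(4f+1)^4 + 3(4f+1)^2 - 8 expands to 256f^4 + 256f^3 + 144f^2 + 40f - 4,
and factoring out 4 leaves 4(64f^4 + 64f^3 + 36f^2 + 10f - 1).

4(64f^4 + 64f^3 + 36f^2 + 10f - 1)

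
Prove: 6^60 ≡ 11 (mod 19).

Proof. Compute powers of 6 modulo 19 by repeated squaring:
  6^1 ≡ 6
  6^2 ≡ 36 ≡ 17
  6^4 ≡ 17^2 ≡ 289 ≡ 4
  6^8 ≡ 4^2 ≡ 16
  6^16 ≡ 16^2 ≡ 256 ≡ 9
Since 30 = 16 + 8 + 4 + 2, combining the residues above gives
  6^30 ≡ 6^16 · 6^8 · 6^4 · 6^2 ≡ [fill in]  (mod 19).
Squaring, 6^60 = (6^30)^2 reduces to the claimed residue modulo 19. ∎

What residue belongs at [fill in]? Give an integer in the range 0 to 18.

7

Multiply the listed residues: 9 · 16 · 4 · 17 = 144 → 576 → 9792.
Reducing modulo 19: 9792 = 515·19 + 7, so 6^30 ≡ 7.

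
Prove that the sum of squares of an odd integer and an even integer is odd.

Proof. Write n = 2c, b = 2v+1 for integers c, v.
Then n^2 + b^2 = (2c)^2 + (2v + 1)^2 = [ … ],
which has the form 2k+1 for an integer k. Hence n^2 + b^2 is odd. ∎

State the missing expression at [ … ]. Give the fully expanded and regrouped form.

(2c)^2 + (2v + 1)^2 = 4c^2 + 4v^2 + 4v + 1
= 2(2c^2 + 2v^2 + 2v) + 1.
Since 2c^2 + 2v^2 + 2v is an integer, the sum of squares is of the form 2k+1 for an integer k.

2(2c^2 + 2v^2 + 2v) + 1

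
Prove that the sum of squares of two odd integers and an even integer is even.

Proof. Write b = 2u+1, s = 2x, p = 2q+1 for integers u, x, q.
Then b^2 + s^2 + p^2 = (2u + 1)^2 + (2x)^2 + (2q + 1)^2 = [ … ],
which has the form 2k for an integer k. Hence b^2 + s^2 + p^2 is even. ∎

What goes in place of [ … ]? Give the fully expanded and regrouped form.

2(2q^2 + 2q + 2u^2 + 2u + 2x^2 + 1)

Expanding: (2u + 1)^2 + (2x)^2 + (2q + 1)^2 = 4q^2 + 4q + 4u^2 + 4u + 4x^2 + 2.
Every term is even; pulling out the factor of 2 gives 2(2q^2 + 2q + 2u^2 + 2u + 2x^2 + 1).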